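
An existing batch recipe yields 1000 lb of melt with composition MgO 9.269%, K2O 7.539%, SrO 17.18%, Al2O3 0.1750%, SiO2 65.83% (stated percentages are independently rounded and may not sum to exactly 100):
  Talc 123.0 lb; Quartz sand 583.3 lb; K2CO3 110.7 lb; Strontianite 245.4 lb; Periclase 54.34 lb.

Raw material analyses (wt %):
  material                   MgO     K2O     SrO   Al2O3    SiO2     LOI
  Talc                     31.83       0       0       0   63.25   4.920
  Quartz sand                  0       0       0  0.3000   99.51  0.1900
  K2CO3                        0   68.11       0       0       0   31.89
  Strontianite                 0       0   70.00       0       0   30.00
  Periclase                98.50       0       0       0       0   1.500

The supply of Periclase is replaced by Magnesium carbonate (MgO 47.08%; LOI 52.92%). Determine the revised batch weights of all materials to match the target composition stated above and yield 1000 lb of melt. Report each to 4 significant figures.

Revised batch per 1000 lb melt:
  Talc: 123.0 lb
  Quartz sand: 583.3 lb
  K2CO3: 110.7 lb
  Strontianite: 245.4 lb
  Magnesium carbonate: 113.7 lb
Total batch = 1176 lb; LOI loss = 176.3 lb

Intermediates are printed, rounded to four significant figures, within the worked lines — all arithmetic maintains full float precision in all steps. Every reported number receives exactly one rounding; derived quantities, which include LOI, five oxide percentages, the totals, the yield, net glass mass, are re-derived in full precision, as written in the problem or answer text, from the weighed amounts for 1000 lb of glass.
Oxide-by-oxide targets in 1000 lb melt:
  MgO: 9.269% × 1000 = 92.69 lb
  K2O: 7.539% × 1000 = 75.39 lb
  SrO: 17.18% × 1000 = 171.8 lb
  Al2O3: 0.1750% × 1000 = 1.750 lb
  SiO2: 65.83% × 1000 = 658.3 lb
Verifying the oxide balance using the reported weights, relative to the basis at hand (sums match the target masses given rounding of the digits):
  MgO: 123.0·0.3183 + 113.7·0.4708 = 92.68 lb (target 92.69 lb)
  K2O: 110.7·0.6811 = 75.40 lb (target 75.39 lb)
  SrO: 245.4·0.7000 = 171.8 lb (target 171.8 lb)
  Al2O3: 583.3·0.003000 = 1.750 lb (target 1.750 lb)
  SiO2: 123.0·0.6325 + 583.3·0.9951 = 658.2 lb (target 658.3 lb)
Glass-mass sanity pass: whole batch net of LOI = 999.8 lb (oxide target masses add up to 999.9 lb; basis as stated: 1000 lb — deltas are rounding alone).
Summing the batch: Σ batch = 1176 lb; loss to ignition Σ batch·LOI = 176.3 lb; as yield: glass ÷ batch → 85.01%.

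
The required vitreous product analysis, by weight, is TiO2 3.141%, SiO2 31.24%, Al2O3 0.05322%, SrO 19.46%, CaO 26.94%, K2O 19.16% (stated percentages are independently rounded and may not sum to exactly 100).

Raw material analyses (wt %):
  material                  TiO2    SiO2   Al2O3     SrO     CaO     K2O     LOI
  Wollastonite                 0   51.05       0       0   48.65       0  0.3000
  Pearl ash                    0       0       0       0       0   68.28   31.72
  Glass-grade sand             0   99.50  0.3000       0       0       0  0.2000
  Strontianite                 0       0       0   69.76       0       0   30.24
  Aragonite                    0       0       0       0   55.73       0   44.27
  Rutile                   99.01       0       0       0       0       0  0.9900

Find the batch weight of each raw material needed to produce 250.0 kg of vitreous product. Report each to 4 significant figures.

The working math holds full precision all the way through; mid-chain values are printed rounded to 4 significant digits as written — a single rounding finalizes each reported value; derived quantities, including the totals, six oxide percentages, ignition loss, yield, glass mass, are computed starting from the weights for 250.0 kg of glass in exact precision, as quoted within problem or answer.
Oxide-by-oxide targets in 250.0 kg vitreous product:
  TiO2: 3.141% × 250.0 = 7.852 kg
  SiO2: 31.24% × 250.0 = 78.10 kg
  Al2O3: 0.05322% × 250.0 = 0.1330 kg
  SrO: 19.46% × 250.0 = 48.65 kg
  CaO: 26.94% × 250.0 = 67.35 kg
  K2O: 19.16% × 250.0 = 47.90 kg
Oxide-by-oxide audit using the reported weights, relative to the basis at hand (summed amounts equal target values exact up to rounding of places):
  TiO2: 7.931·0.9901 = 7.852 kg (target 7.852 kg)
  SiO2: 66.55·0.5105 + 44.35·0.9950 = 78.10 kg (target 78.10 kg)
  Al2O3: 44.35·0.003000 = 0.1331 kg (target 0.1330 kg)
  SrO: 69.74·0.6976 = 48.65 kg (target 48.65 kg)
  CaO: 66.55·0.4865 + 62.76·0.5573 = 67.35 kg (target 67.35 kg)
  K2O: 70.15·0.6828 = 47.90 kg (target 47.90 kg)
Glass-mass sanity pass: Σ batch − LOI loss = 250.0 kg (targets for the oxides total 250.0 kg; the stated basis being 250.0 kg — rounding explains the deltas).
Total batch = Σ batch = 321.5 kg; loss to ignition Σ batch·LOI = 71.49 kg; glass ÷ batch gives a yield of 77.76%.

Batch per 250.0 kg vitreous product:
  Wollastonite: 66.55 kg
  Pearl ash: 70.15 kg
  Glass-grade sand: 44.35 kg
  Strontianite: 69.74 kg
  Aragonite: 62.76 kg
  Rutile: 7.931 kg
Total batch = 321.5 kg; LOI loss = 71.49 kg; yield = 77.76%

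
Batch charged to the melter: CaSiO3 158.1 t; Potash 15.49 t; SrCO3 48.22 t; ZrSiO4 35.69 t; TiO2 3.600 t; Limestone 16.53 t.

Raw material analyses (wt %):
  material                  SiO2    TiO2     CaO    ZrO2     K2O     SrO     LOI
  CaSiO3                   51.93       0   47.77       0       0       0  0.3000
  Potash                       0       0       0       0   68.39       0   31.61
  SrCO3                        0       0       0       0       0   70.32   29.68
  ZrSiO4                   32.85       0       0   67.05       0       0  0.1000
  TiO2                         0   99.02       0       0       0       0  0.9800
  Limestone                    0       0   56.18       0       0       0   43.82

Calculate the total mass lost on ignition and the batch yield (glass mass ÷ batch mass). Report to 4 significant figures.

The working math holds full precision at each step — mid-chain values appear with 4-significant-figure rounding as written — each reported result is rounded just once; the derived quantities, which include ignition loss, the totals, the six compositions, glass mass, yield, are rebuilt at exact precision, exactly as printed in either problem or answer, using the weight values on 250.6 t of glass.
Per-material ignition loss:
  CaSiO3: 158.1 × 0.003000 = 0.4743 t
  Potash: 15.49 × 0.3161 = 4.896 t
  SrCO3: 48.22 × 0.2968 = 14.31 t
  ZrSiO4: 35.69 × 0.001000 = 0.03569 t
  TiO2: 3.600 × 0.009800 = 0.03528 t
  Limestone: 16.53 × 0.4382 = 7.243 t
Total LOI = 27.00 t
Glass = batch − LOI = 277.6 − 27.00 = 250.6 t

LOI loss = 27.00 t; glass = 250.6 t; yield = 90.28%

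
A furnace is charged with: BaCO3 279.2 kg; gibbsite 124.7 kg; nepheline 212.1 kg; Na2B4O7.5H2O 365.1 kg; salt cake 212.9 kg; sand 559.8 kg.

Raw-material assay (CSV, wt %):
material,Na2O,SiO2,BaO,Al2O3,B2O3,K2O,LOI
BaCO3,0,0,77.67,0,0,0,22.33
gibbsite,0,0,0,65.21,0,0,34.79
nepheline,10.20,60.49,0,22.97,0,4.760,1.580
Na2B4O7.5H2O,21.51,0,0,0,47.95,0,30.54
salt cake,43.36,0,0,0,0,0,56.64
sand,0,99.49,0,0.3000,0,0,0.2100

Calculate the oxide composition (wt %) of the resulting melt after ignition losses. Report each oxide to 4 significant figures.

Mid-chain values are displayed rounded to 4 significant digits alongside each step. Full float precision is maintained through the solve. Exactly one rounding goes into every reported value — the derived quantities are re-derived at exact precision (the totals, yield, the six compositions, net glass mass, ignition loss) starting from the weights at 1411 kg of glass, exactly as shown in the problem or answer text.
Oxide-by-oxide delivered mass:
  Na2O: 212.1·0.1020 + 365.1·0.2151 + 212.9·0.4336 = 192.5 kg
  SiO2: 212.1·0.6049 + 559.8·0.9949 = 685.2 kg
  BaO: 279.2·0.7767 = 216.9 kg
  Al2O3: 124.7·0.6521 + 212.1·0.2297 + 559.8·0.003000 = 131.7 kg
  B2O3: 365.1·0.4795 = 175.1 kg
  K2O: 212.1·0.04760 = 10.10 kg
LOI: 279.2·0.2233 + 124.7·0.3479 + 212.1·0.01580 + 365.1·0.3054 + 212.9·0.5664 + 559.8·0.002100 = 342.3 kg
The glass mass, total less LOI, = 1754 − 342.3 = 1411 kg (consistent with Σ oxide mass)
each wt % is 100 × oxide ÷ glass

Glass mass = 1411 kg (batch 1754 − LOI 342.3).
Composition: Na2O 13.64%, SiO2 48.55%, BaO 15.36%, Al2O3 9.332%, B2O3 12.40%, K2O 0.7153%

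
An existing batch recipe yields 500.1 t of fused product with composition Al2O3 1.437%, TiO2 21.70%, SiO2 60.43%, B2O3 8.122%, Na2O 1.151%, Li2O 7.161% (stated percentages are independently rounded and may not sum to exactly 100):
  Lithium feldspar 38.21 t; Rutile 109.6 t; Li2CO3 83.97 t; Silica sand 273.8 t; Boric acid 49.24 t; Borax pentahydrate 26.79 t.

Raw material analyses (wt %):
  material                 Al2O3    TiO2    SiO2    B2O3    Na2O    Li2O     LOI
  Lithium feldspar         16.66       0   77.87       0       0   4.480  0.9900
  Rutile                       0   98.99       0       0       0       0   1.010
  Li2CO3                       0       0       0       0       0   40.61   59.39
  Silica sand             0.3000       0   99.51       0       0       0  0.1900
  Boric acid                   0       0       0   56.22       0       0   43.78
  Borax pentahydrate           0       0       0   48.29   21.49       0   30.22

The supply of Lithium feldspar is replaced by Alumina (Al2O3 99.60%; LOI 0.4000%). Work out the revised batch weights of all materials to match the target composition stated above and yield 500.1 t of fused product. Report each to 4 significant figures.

Intermediates appear (rounded to 4 significant figures) as written. Full float precision is held in all steps — every reported figure is rounded just once. The derived quantities (net glass mass, ignition loss, yield, totals, six oxide percentages) are rebuilt starting from the weights at 500.1 t of glass at exact precision, as written in the problem or answer text.
Target masses of each oxide per 500.1 t fused product:
  Al2O3: 1.437% × 500.1 = 7.186 t
  TiO2: 21.70% × 500.1 = 108.5 t
  SiO2: 60.43% × 500.1 = 302.2 t
  B2O3: 8.122% × 500.1 = 40.62 t
  Na2O: 1.151% × 500.1 = 5.756 t
  Li2O: 7.161% × 500.1 = 35.81 t
Checking each oxide sum given the weights on record, relative to the basis at hand (target by target, the sums agree given rounding of the digits):
  Al2O3: 6.301·0.9960 + 303.7·0.003000 = 7.187 t (target 7.186 t)
  TiO2: 109.6·0.9899 = 108.5 t (target 108.5 t)
  SiO2: 303.7·0.9951 = 302.2 t (target 302.2 t)
  B2O3: 49.24·0.5622 + 26.79·0.4829 = 40.62 t (target 40.62 t)
  Na2O: 26.79·0.2149 = 5.757 t (target 5.756 t)
  Li2O: 88.19·0.4061 = 35.81 t (target 35.81 t)
Glass-mass bookkeeping: net batch after ignition = 500.1 t (the targets, summed, come to 500.1 t; the stated basis being 500.1 t — a pure rounding effect).
Summing the batch: Σ batch = 583.8 t; LOI removed, Σ of batch·LOI: 83.74 t; yield = glass ÷ total batch = 85.66%.

Revised batch per 500.1 t fused product:
  Alumina: 6.301 t
  Rutile: 109.6 t
  Li2CO3: 88.19 t
  Silica sand: 303.7 t
  Boric acid: 49.24 t
  Borax pentahydrate: 26.79 t
Total batch = 583.8 t; LOI loss = 83.74 t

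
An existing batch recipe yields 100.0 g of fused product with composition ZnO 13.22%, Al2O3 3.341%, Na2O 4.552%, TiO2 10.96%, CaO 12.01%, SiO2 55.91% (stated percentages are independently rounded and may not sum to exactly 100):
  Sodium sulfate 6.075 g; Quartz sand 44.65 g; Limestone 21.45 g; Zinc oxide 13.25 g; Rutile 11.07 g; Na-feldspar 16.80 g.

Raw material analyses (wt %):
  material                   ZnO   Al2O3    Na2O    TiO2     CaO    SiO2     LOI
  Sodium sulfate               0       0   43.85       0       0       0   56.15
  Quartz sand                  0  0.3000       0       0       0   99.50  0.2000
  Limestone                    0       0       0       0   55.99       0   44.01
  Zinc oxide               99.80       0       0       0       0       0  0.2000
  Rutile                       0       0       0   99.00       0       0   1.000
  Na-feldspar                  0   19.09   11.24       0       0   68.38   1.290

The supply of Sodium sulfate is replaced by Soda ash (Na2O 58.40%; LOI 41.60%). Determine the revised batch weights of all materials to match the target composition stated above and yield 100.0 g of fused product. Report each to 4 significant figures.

Revised batch per 100.0 g fused product:
  Soda ash: 4.561 g
  Quartz sand: 44.65 g
  Limestone: 21.45 g
  Zinc oxide: 13.25 g
  Rutile: 11.07 g
  Na-feldspar: 16.80 g
Total batch = 111.8 g; LOI loss = 11.78 g

Full float precision is kept throughout. In-progress results are displayed (rounded to 4 significant digits) as written. A single rounding completes each reported number; the derived quantities (yield, LOI, net glass mass, totals, the six compositions) are re-derived in full float precision using the weight values per 100.0 g of glass as they appear in the question or the answer.
Oxide mass targets, per 100.0 g fused product:
  ZnO: 13.22% × 100.0 = 13.22 g
  Al2O3: 3.341% × 100.0 = 3.341 g
  Na2O: 4.552% × 100.0 = 4.552 g
  TiO2: 10.96% × 100.0 = 10.96 g
  CaO: 12.01% × 100.0 = 12.01 g
  SiO2: 55.91% × 100.0 = 55.91 g
Balance tally, oxide-wise, from the weights as reported, for the quoted basis mass (summed amounts equal target values net of answer rounding effects):
  ZnO: 13.25·0.9980 = 13.22 g (target 13.22 g)
  Al2O3: 44.65·0.003000 + 16.80·0.1909 = 3.341 g (target 3.341 g)
  Na2O: 4.561·0.5840 + 16.80·0.1124 = 4.552 g (target 4.552 g)
  TiO2: 11.07·0.9900 = 10.96 g (target 10.96 g)
  CaO: 21.45·0.5599 = 12.01 g (target 12.01 g)
  SiO2: 44.65·0.9950 + 16.80·0.6838 = 55.91 g (target 55.91 g)
Glass-mass closure: net batch after ignition = 100.0 g (the targets, summed, come to 99.99 g; with the basis standing at 100.0 g — gaps are rounding artifacts).
Whole-batch sum: Σ batch = 111.8 g; loss to ignition Σ batch·LOI = 11.78 g; the yield ratio, glass ÷ batch: 89.46%.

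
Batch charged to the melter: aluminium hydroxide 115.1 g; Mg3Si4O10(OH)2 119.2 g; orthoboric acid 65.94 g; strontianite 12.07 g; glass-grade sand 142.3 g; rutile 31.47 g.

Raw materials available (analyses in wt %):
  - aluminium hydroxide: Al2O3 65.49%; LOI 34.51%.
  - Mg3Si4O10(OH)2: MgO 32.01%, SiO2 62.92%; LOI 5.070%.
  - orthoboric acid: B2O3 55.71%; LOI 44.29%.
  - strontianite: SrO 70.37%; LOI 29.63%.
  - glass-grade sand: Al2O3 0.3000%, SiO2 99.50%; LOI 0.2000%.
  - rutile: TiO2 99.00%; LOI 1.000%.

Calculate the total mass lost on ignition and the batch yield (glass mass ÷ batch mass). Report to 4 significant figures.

The whole derivation holds full float precision at all times. Mid-chain values appear (rounded to four significant digits) in the printout; every reported number is rounded just once. Derived quantities (LOI, yield, the totals, the six compositions, glass mass) are rebuilt at exact precision starting from the weights at 406.9 g of glass, exactly as shown in the problem or the answer.
Loss on ignition, line by line:
  aluminium hydroxide: 115.1 × 0.3451 = 39.72 g
  Mg3Si4O10(OH)2: 119.2 × 0.05070 = 6.043 g
  orthoboric acid: 65.94 × 0.4429 = 29.20 g
  strontianite: 12.07 × 0.2963 = 3.576 g
  glass-grade sand: 142.3 × 0.002000 = 0.2846 g
  rutile: 31.47 × 0.01000 = 0.3147 g
Total LOI = 79.14 g
Glass = batch − LOI = 486.1 − 79.14 = 406.9 g

LOI loss = 79.14 g; glass = 406.9 g; yield = 83.72%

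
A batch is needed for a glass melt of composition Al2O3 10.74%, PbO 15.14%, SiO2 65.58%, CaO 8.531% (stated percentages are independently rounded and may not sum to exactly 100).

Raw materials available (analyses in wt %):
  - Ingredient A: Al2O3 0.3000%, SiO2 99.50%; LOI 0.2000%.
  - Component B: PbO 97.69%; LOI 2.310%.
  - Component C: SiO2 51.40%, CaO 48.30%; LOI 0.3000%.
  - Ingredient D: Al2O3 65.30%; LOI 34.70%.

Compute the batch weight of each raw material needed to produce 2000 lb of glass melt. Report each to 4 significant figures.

Batch per 2000 lb glass melt:
  Ingredient A: 1136 lb
  Component B: 310.0 lb
  Component C: 353.3 lb
  Ingredient D: 323.7 lb
Total batch = 2123 lb; LOI loss = 122.8 lb; yield = 94.21%

Exact precision is held from start to finish — mid-chain values are printed, with 4-significant-digit rounding, between the steps; every reported figure undergoes a single rounding; all derived quantities (the totals, the yield, the four compositions, LOI, glass mass) are rebuilt at exact precision using the weight values for 2000 lb of glass as written in the problem or the answer.
The oxide mass targets at 2000 lb glass melt:
  Al2O3: 10.74% × 2000 = 214.8 lb
  PbO: 15.14% × 2000 = 302.8 lb
  SiO2: 65.58% × 2000 = 1312 lb
  CaO: 8.531% × 2000 = 170.6 lb
Checking each oxide sum per the reported batch figures, at the basis given (every target is met by its sum up to rounding of the answer):
  Al2O3: 1136·0.003000 + 323.7·0.6530 = 214.8 lb (target 214.8 lb)
  PbO: 310.0·0.9769 = 302.8 lb (target 302.8 lb)
  SiO2: 1136·0.9950 + 353.3·0.5140 = 1312 lb (target 1312 lb)
  CaO: 353.3·0.4830 = 170.6 lb (target 170.6 lb)
The glass-mass cross-check: the batch minus its LOI: 2000 lb (summing oxide targets gives 2000 lb; versus the stated basis of 2000 lb — differing by rounding only).
Batch grand total — Σ batch = 2123 lb; loss to ignition Σ batch·LOI = 122.8 lb; the yield ratio, glass ÷ batch: 94.21%.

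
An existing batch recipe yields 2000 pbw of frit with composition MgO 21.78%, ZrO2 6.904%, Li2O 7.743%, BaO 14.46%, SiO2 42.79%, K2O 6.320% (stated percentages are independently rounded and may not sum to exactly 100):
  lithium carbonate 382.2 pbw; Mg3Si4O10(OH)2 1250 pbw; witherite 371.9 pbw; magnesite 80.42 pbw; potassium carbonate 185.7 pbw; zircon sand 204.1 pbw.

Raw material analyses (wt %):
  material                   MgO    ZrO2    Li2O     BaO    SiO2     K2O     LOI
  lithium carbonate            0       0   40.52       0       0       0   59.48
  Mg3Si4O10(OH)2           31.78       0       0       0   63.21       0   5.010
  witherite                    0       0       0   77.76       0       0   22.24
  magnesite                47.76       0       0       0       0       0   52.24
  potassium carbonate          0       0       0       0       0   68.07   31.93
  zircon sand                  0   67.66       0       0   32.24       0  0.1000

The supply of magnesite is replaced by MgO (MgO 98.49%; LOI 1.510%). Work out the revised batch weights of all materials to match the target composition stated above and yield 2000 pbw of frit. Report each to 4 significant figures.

All internal work keeps full precision from first step to last — in-progress results appear, with 4-significant-digit rounding, as written. Each reported figure carries a single rounding — all derived quantities (glass mass, ignition loss, the six compositions, the totals, yield) are computed starting from the weights on 2000 pbw of glass at exact precision, as given in the problem or the answer.
Oxide mass targets, per 2000 pbw frit:
  MgO: 21.78% × 2000 = 435.6 pbw
  ZrO2: 6.904% × 2000 = 138.1 pbw
  Li2O: 7.743% × 2000 = 154.9 pbw
  BaO: 14.46% × 2000 = 289.2 pbw
  SiO2: 42.79% × 2000 = 855.8 pbw
  K2O: 6.320% × 2000 = 126.4 pbw
Checking each oxide sum from the weights as reported, on the stated basis (every target is met by its sum net of answer rounding effects):
  MgO: 1250·0.3178 + 39.00·0.9849 = 435.7 pbw (target 435.6 pbw)
  ZrO2: 204.1·0.6766 = 138.1 pbw (target 138.1 pbw)
  Li2O: 382.2·0.4052 = 154.9 pbw (target 154.9 pbw)
  BaO: 371.9·0.7776 = 289.2 pbw (target 289.2 pbw)
  SiO2: 1250·0.6321 + 204.1·0.3224 = 855.9 pbw (target 855.8 pbw)
  K2O: 185.7·0.6807 = 126.4 pbw (target 126.4 pbw)
Mass balance on the glass: batch Σ − ignition loss = 2000 pbw (the Σ of target masses is 2000 pbw; the stated basis being 2000 pbw — a pure rounding effect).
Whole-batch sum: Σ batch = 2433 pbw; LOI loss = Σ batch·LOI = 432.8 pbw; yield = glass ÷ total batch = 82.21%.

Revised batch per 2000 pbw frit:
  lithium carbonate: 382.2 pbw
  Mg3Si4O10(OH)2: 1250 pbw
  witherite: 371.9 pbw
  MgO: 39.00 pbw
  potassium carbonate: 185.7 pbw
  zircon sand: 204.1 pbw
Total batch = 2433 pbw; LOI loss = 432.8 pbw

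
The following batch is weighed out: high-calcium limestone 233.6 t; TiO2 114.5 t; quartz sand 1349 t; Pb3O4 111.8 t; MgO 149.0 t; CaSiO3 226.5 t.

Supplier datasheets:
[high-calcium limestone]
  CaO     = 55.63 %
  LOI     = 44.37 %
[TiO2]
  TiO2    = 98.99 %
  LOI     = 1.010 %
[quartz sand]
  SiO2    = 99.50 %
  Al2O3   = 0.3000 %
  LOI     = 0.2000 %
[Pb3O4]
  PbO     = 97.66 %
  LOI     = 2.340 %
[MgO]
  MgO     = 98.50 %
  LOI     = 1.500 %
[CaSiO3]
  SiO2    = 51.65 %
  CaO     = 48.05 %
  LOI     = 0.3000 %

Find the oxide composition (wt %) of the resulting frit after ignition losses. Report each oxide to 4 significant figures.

Glass mass = 2071 t (batch 2184 − LOI 113.0).
Composition: SiO2 70.45%, MgO 7.085%, TiO2 5.472%, Al2O3 0.1954%, CaO 11.53%, PbO 5.271%

The whole derivation keeps full float precision all the way through — working values are shown with 4-significant-figure rounding when written out — every reported result carries a single rounding. The derived quantities, including net glass mass, totals, the yield, ignition loss, six oxide percentages, are rebuilt using the weight values at 2071 t of glass at full float precision as they appear in problem or answer.
Mass of each oxide from the mix:
  SiO2: 1349·0.9950 + 226.5·0.5165 = 1459 t
  MgO: 149.0·0.9850 = 146.8 t
  TiO2: 114.5·0.9899 = 113.3 t
  Al2O3: 1349·0.003000 = 4.047 t
  CaO: 233.6·0.5563 + 226.5·0.4805 = 238.8 t
  PbO: 111.8·0.9766 = 109.2 t
LOI: 233.6·0.4437 + 114.5·0.01010 + 1349·0.002000 + 111.8·0.02340 + 149.0·0.01500 + 226.5·0.003000 = 113.0 t
batch − LOI leaves glass = 2184 − 113.0 = 2071 t (consistent with Σ oxide mass)
percent share: oxide ÷ glass, ×100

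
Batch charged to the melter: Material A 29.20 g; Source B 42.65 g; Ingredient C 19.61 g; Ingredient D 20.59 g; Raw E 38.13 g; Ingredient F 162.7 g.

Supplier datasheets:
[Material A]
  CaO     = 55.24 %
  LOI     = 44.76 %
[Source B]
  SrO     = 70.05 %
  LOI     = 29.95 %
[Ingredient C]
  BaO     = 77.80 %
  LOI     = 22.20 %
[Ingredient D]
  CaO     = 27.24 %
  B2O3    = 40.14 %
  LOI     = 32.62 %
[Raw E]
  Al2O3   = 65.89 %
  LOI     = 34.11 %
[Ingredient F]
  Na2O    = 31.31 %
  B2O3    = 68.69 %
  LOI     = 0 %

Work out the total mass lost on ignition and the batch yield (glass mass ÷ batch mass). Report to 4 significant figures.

LOI loss = 49.92 g; glass = 263.0 g; yield = 84.05%

Mid-chain values are printed (rounded to four significant digits) within the worked lines; the working math carries full precision at each step — each reported number takes a single rounding — all derived quantities (glass mass, yield, the six compositions, ignition loss, the totals) are carried at full float precision from the batch weights per 263.0 g of glass, as they appear in the problem or answer text.
LOI of each material in turn:
  Material A: 29.20 × 0.4476 = 13.07 g
  Source B: 42.65 × 0.2995 = 12.77 g
  Ingredient C: 19.61 × 0.2220 = 4.353 g
  Ingredient D: 20.59 × 0.3262 = 6.716 g
  Raw E: 38.13 × 0.3411 = 13.01 g
  Ingredient F: 162.7 × 0 = 0 g
Total LOI = 49.92 g
Glass = batch − LOI = 312.9 − 49.92 = 263.0 g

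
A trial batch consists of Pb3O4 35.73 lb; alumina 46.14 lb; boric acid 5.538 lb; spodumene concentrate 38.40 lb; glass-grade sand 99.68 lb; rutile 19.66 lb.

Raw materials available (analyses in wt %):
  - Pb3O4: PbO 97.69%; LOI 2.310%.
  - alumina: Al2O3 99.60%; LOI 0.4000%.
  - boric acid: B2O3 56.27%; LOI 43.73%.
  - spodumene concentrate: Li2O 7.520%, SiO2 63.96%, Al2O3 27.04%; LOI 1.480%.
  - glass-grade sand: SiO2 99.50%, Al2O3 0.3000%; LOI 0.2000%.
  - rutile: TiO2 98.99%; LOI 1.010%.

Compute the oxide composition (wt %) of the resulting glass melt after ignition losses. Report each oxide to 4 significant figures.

Values along the way are printed (rounded to four significant figures) across the worked steps. All arithmetic carries full float precision through every step — every reported number undergoes a single rounding. All derived quantities are recomputed from the weighed amounts on 240.8 lb of glass at full float precision (net glass mass, the six compositions, LOI, totals, the yield), exactly as printed in the problem or answer text.
Mass of each oxide from the mix:
  Li2O: 38.40·0.07520 = 2.888 lb
  PbO: 35.73·0.9769 = 34.90 lb
  B2O3: 5.538·0.5627 = 3.116 lb
  SiO2: 38.40·0.6396 + 99.68·0.9950 = 123.7 lb
  Al2O3: 46.14·0.9960 + 38.40·0.2704 + 99.68·0.003000 = 56.64 lb
  TiO2: 19.66·0.9899 = 19.46 lb
LOI: 35.73·0.02310 + 46.14·0.004000 + 5.538·0.4373 + 38.40·0.01480 + 99.68·0.002000 + 19.66·0.01010 = 4.398 lb
The glass mass, total less LOI, = 245.1 − 4.398 = 240.8 lb (the oxide masses sum to this)
percent share: oxide ÷ glass, ×100

Glass mass = 240.8 lb (batch 245.1 − LOI 4.398).
Composition: Li2O 1.199%, PbO 14.50%, B2O3 1.294%, SiO2 51.40%, Al2O3 23.53%, TiO2 8.084%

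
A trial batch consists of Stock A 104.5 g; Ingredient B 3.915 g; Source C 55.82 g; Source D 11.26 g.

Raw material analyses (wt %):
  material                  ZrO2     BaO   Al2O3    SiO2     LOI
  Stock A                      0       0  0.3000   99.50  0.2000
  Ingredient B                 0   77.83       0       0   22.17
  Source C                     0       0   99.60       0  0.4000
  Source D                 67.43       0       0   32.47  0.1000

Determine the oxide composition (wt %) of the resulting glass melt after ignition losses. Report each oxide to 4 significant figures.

In-progress results are displayed with 4-significant-figure rounding at each printed step. All arithmetic runs at full float precision from start to finish — exactly one rounding goes into every reported value; the derived quantities, which include ignition loss, totals, the yield, glass mass, the four compositions, are carried at full precision, as set out in the question or the answer, from the weighed amounts per 174.2 g of glass.
Per-oxide mass from batch:
  ZrO2: 11.26·0.6743 = 7.593 g
  BaO: 3.915·0.7783 = 3.047 g
  Al2O3: 104.5·0.003000 + 55.82·0.9960 = 55.91 g
  SiO2: 104.5·0.9950 + 11.26·0.3247 = 107.6 g
LOI: 104.5·0.002000 + 3.915·0.2217 + 55.82·0.004000 + 11.26·0.001000 = 1.311 g
batch − LOI leaves glass = 175.5 − 1.311 = 174.2 g (equal to the oxide-mass sum)
wt % = 100 × oxide mass / glass mass

Glass mass = 174.2 g (batch 175.5 − LOI 1.311).
Composition: ZrO2 4.359%, BaO 1.749%, Al2O3 32.10%, SiO2 61.79%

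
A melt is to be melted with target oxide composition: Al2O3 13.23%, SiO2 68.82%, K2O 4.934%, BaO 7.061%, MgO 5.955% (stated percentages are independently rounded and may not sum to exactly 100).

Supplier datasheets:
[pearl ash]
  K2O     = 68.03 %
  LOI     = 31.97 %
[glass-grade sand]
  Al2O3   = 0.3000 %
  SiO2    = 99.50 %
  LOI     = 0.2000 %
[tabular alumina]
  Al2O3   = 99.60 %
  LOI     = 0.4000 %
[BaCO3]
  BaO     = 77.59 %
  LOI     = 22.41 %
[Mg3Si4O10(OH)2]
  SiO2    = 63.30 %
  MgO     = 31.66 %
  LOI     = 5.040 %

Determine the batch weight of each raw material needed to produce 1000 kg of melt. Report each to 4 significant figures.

Batch per 1000 kg melt:
  pearl ash: 72.53 kg
  glass-grade sand: 572.0 kg
  tabular alumina: 131.1 kg
  BaCO3: 91.00 kg
  Mg3Si4O10(OH)2: 188.1 kg
Total batch = 1055 kg; LOI loss = 54.73 kg; yield = 94.81%

Mid-chain values appear rounded to 4 significant figures as written — each numeric step keeps full float precision all the way through — every reported result is rounded exactly once. All derived quantities (net glass mass, LOI, the yield, five oxide percentages, the totals) are recomputed from the batch weights at 1000 kg of glass in full precision as set out in problem or answer.
Target masses of each oxide per 1000 kg melt:
  Al2O3: 13.23% × 1000 = 132.3 kg
  SiO2: 68.82% × 1000 = 688.2 kg
  K2O: 4.934% × 1000 = 49.34 kg
  BaO: 7.061% × 1000 = 70.61 kg
  MgO: 5.955% × 1000 = 59.55 kg
Per-oxide balance check on the weights just shown, per the basis as stated (summed amounts equal target values up to rounding of the answer):
  Al2O3: 572.0·0.003000 + 131.1·0.9960 = 132.3 kg (target 132.3 kg)
  SiO2: 572.0·0.9950 + 188.1·0.6330 = 688.2 kg (target 688.2 kg)
  K2O: 72.53·0.6803 = 49.34 kg (target 49.34 kg)
  BaO: 91.00·0.7759 = 70.61 kg (target 70.61 kg)
  MgO: 188.1·0.3166 = 59.55 kg (target 59.55 kg)
Mass balance on the glass: whole batch net of LOI = 1000 kg (the targets, summed, come to 1000 kg; against the stated basis, 1000 kg — rounding explains the deltas).
Summing the batch: Σ batch = 1055 kg; LOI removed, Σ of batch·LOI: 54.73 kg; glass ÷ batch gives a yield of 94.81%.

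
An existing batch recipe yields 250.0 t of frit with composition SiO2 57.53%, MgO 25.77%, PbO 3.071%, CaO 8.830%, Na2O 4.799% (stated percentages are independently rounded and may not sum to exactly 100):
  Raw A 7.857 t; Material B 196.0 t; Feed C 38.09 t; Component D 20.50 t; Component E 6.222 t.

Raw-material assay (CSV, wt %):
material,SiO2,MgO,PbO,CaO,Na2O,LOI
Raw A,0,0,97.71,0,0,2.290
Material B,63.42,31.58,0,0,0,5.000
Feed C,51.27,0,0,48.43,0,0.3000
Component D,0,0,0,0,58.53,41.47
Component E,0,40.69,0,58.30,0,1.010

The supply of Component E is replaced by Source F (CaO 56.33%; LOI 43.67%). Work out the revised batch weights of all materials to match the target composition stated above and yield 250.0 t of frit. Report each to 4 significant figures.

Revised batch per 250.0 t frit:
  Raw A: 7.857 t
  Material B: 204.0 t
  Feed C: 28.17 t
  Component D: 20.50 t
  Source F: 14.97 t
Total batch = 275.5 t; LOI loss = 25.50 t

Every computation runs at full float precision from start to finish — rounding to four significant digits governs each mid-chain value as displayed; each reported result carries a single rounding; derived quantities (five oxide percentages, ignition loss, yield, the totals, net glass mass) are recomputed in exact precision using the weight values at 250.0 t of glass precisely as stated by problem or answer.
Oxide-by-oxide targets in 250.0 t frit:
  SiO2: 57.53% × 250.0 = 143.8 t
  MgO: 25.77% × 250.0 = 64.42 t
  PbO: 3.071% × 250.0 = 7.678 t
  CaO: 8.830% × 250.0 = 22.08 t
  Na2O: 4.799% × 250.0 = 12.00 t
Per-oxide balance check working from each reported weight, under the basis named above (every target is met by its sum once rounding is allowed for):
  SiO2: 204.0·0.6342 + 28.17·0.5127 = 143.8 t (target 143.8 t)
  MgO: 204.0·0.3158 = 64.42 t (target 64.42 t)
  PbO: 7.857·0.9771 = 7.677 t (target 7.678 t)
  CaO: 28.17·0.4843 + 14.97·0.5633 = 22.08 t (target 22.08 t)
  Na2O: 20.50·0.5853 = 12.00 t (target 12.00 t)
Consistency of the glass mass: batch total minus LOI = 250.0 t (the targets, summed, come to 250.0 t; with the basis standing at 250.0 t — any gap is answer rounding).
Total batch = Σ batch = 275.5 t; the LOI term Σ batch·LOI equals 25.50 t; as yield: glass ÷ batch → 90.74%.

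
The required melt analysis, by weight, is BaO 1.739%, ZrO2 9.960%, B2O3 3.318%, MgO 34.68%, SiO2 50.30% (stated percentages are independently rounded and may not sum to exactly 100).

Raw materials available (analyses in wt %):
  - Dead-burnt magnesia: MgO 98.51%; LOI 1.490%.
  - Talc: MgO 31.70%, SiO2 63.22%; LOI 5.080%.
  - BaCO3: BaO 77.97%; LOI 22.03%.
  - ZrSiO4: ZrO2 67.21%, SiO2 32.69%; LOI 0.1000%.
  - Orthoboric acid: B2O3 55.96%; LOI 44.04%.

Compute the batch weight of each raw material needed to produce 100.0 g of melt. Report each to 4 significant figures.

Every computation runs at exact precision in all steps. The intermediate values appear (rounded to four significant digits) within the worked lines — a single rounding produces each reported figure; all derived quantities are re-derived from the weighed amounts at 100.0 g of glass at full precision (the yield, five oxide percentages, totals, LOI, net glass mass) as set out in problem or answer.
Oxide-by-oxide targets in 100.0 g melt:
  BaO: 1.739% × 100.0 = 1.739 g
  ZrO2: 9.960% × 100.0 = 9.960 g
  B2O3: 3.318% × 100.0 = 3.318 g
  MgO: 34.68% × 100.0 = 34.68 g
  SiO2: 50.30% × 100.0 = 50.30 g
Checking each oxide sum per the reported batch figures, on the stated basis (each sum matches its target mass exact up to rounding of places):
  BaO: 2.230·0.7797 = 1.739 g (target 1.739 g)
  ZrO2: 14.82·0.6721 = 9.961 g (target 9.960 g)
  B2O3: 5.929·0.5596 = 3.318 g (target 3.318 g)
  MgO: 12.07·0.9851 + 71.90·0.3170 = 34.68 g (target 34.68 g)
  SiO2: 71.90·0.6322 + 14.82·0.3269 = 50.30 g (target 50.30 g)
Glass mass check: net batch after ignition = 100.0 g (the targets, summed, come to 100.0 g; against the stated basis, 100.0 g — rounding explains the deltas).
Batch total: Σ batch = 106.9 g; ignition loss, Σ(batch × LOI) = 6.950 g; as yield: glass ÷ batch → 93.50%.

Batch per 100.0 g melt:
  Dead-burnt magnesia: 12.07 g
  Talc: 71.90 g
  BaCO3: 2.230 g
  ZrSiO4: 14.82 g
  Orthoboric acid: 5.929 g
Total batch = 106.9 g; LOI loss = 6.950 g; yield = 93.50%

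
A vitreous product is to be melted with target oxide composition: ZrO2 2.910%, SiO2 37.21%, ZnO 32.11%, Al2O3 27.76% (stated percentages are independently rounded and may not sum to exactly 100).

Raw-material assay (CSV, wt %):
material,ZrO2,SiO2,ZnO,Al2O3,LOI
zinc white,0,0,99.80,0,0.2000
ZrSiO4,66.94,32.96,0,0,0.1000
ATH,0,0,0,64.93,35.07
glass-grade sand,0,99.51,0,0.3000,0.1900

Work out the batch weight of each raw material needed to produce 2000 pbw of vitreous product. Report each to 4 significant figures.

Each numeric step carries full float precision in all steps; intermediates are shown rounded to four significant figures on the page — a single rounding finalizes every reported result — all derived quantities (the totals, LOI, four oxide percentages, net glass mass, the yield) are recomputed using the weight values per 2000 pbw of glass at exact precision, precisely as stated by either problem or answer.
Oxide mass targets, per 2000 pbw vitreous product:
  ZrO2: 2.910% × 2000 = 58.20 pbw
  SiO2: 37.21% × 2000 = 744.2 pbw
  ZnO: 32.11% × 2000 = 642.2 pbw
  Al2O3: 27.76% × 2000 = 555.2 pbw
A balance pass over the oxides, applying the batch weights above, under the basis named above (every target is met by its sum given rounding of the digits):
  ZrO2: 86.94·0.6694 = 58.20 pbw (target 58.20 pbw)
  SiO2: 86.94·0.3296 + 719.1·0.9951 = 744.2 pbw (target 744.2 pbw)
  ZnO: 643.5·0.9980 = 642.2 pbw (target 642.2 pbw)
  Al2O3: 851.8·0.6493 + 719.1·0.003000 = 555.2 pbw (target 555.2 pbw)
The glass-mass cross-check: net batch after ignition = 2000 pbw (summing oxide targets gives 2000 pbw; stated basis 2000 pbw — any gap is answer rounding).
Summing the batch: Σ batch = 2301 pbw; the LOI term Σ batch·LOI equals 301.5 pbw; yield: glass divided by total = 86.90%.

Batch per 2000 pbw vitreous product:
  zinc white: 643.5 pbw
  ZrSiO4: 86.94 pbw
  ATH: 851.8 pbw
  glass-grade sand: 719.1 pbw
Total batch = 2301 pbw; LOI loss = 301.5 pbw; yield = 86.90%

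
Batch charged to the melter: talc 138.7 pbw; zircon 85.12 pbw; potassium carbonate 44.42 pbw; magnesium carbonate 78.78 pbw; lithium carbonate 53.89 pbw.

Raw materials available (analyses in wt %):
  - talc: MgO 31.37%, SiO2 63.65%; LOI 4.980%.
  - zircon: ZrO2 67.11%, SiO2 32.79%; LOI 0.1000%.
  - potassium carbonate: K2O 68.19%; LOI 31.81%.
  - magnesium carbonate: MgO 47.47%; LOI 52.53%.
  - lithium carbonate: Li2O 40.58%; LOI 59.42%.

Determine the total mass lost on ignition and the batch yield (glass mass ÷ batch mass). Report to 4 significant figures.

LOI loss = 94.53 pbw; glass = 306.4 pbw; yield = 76.42%

Intermediates appear (rounded to four significant figures) on the page; all internal work carries full float precision in every operation — each reported value includes exactly one rounding; all derived quantities (the five compositions, the yield, LOI, totals, glass mass) are recomputed from the batch weights per 306.4 pbw of glass in exact precision, as set out in the question or the answer.
Each material's LOI contribution:
  talc: 138.7 × 0.04980 = 6.907 pbw
  zircon: 85.12 × 0.001000 = 0.08512 pbw
  potassium carbonate: 44.42 × 0.3181 = 14.13 pbw
  magnesium carbonate: 78.78 × 0.5253 = 41.38 pbw
  lithium carbonate: 53.89 × 0.5942 = 32.02 pbw
Total LOI = 94.53 pbw
Glass = batch − LOI = 400.9 − 94.53 = 306.4 pbw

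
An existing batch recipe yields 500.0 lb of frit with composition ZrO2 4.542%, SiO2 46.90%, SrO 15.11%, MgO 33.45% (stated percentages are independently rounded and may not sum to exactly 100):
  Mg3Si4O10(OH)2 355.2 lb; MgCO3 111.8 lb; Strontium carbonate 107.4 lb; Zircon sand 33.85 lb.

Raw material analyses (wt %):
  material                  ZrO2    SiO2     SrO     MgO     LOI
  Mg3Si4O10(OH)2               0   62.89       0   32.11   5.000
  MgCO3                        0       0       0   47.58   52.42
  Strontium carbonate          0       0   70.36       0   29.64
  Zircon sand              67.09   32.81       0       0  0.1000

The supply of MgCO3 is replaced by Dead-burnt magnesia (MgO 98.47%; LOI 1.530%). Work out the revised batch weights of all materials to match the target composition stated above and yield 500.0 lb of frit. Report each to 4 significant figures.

In-progress results are displayed (rounded to four significant digits) across the worked steps — full precision is held in every operation. Every reported figure is rounded only once. All derived quantities, which include LOI, totals, the four compositions, net glass mass, the yield, are recomputed at full precision, precisely as stated by the problem or the answer, from the batch weights on 500.0 lb of glass.
Oxide mass targets, per 500.0 lb frit:
  ZrO2: 4.542% × 500.0 = 22.71 lb
  SiO2: 46.90% × 500.0 = 234.5 lb
  SrO: 15.11% × 500.0 = 75.55 lb
  MgO: 33.45% × 500.0 = 167.2 lb
Verifying the oxide balance from the weights as reported, relative to the basis at hand (delivered sums recover each target exact up to rounding of places):
  ZrO2: 33.85·0.6709 = 22.71 lb (target 22.71 lb)
  SiO2: 355.2·0.6289 + 33.85·0.3281 = 234.5 lb (target 234.5 lb)
  SrO: 107.4·0.7036 = 75.57 lb (target 75.55 lb)
  MgO: 355.2·0.3211 + 54.02·0.9847 = 167.2 lb (target 167.2 lb)
The glass-mass cross-check: Σ batch − LOI loss = 500.0 lb (the Σ of target masses is 500.0 lb; with the basis standing at 500.0 lb — differing by rounding only).
Total batch = Σ batch = 550.5 lb; LOI removed, Σ of batch·LOI: 50.45 lb; the yield ratio, glass ÷ batch: 90.83%.

Revised batch per 500.0 lb frit:
  Mg3Si4O10(OH)2: 355.2 lb
  Dead-burnt magnesia: 54.02 lb
  Strontium carbonate: 107.4 lb
  Zircon sand: 33.85 lb
Total batch = 550.5 lb; LOI loss = 50.45 lb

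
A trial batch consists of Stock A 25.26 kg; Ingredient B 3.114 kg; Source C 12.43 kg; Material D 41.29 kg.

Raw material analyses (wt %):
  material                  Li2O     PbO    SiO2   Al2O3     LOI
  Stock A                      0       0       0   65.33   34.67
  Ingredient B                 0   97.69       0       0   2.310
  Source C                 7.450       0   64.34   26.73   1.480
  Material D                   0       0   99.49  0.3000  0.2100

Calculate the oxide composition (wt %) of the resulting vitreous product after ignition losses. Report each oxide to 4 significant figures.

Glass mass = 72.99 kg (batch 82.09 − LOI 9.100).
Composition: Li2O 1.269%, PbO 4.168%, SiO2 67.23%, Al2O3 27.33%

Mid-chain values are printed (rounded to 4 significant digits) at each printed step; full float precision is held from first step to last — every reported value undergoes a single rounding; the derived quantities, which include the four compositions, totals, ignition loss, net glass mass, the yield, are recomputed at full precision, precisely as stated by the problem or answer text, from the weighed amounts per 72.99 kg of glass.
Oxide masses out of the charge:
  Li2O: 12.43·0.07450 = 0.9260 kg
  PbO: 3.114·0.9769 = 3.042 kg
  SiO2: 12.43·0.6434 + 41.29·0.9949 = 49.08 kg
  Al2O3: 25.26·0.6533 + 12.43·0.2673 + 41.29·0.003000 = 19.95 kg
LOI: 25.26·0.3467 + 3.114·0.02310 + 12.43·0.01480 + 41.29·0.002100 = 9.100 kg
batch − LOI leaves glass = 82.09 − 9.100 = 72.99 kg (equal to the oxide-mass sum)
each oxide over glass, ×100, is wt %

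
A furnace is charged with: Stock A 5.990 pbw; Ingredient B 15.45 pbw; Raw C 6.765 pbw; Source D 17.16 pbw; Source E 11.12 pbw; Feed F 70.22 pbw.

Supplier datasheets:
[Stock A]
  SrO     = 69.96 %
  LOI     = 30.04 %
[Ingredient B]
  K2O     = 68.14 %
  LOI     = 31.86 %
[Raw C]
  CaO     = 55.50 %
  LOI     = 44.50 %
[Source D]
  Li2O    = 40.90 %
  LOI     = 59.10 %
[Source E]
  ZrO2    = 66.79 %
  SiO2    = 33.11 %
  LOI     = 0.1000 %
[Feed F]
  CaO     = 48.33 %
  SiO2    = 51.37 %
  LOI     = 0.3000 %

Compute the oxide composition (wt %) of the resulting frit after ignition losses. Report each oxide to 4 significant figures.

Each numeric step runs at exact precision from start to finish — mid-chain values appear, with 4-significant-digit rounding, between the steps. Every reported number receives exactly one rounding — all derived quantities are rebuilt from the weighed amounts for 106.6 pbw of glass at full float precision (glass mass, LOI, yield, the totals, the six compositions) exactly as printed in the problem or answer text.
Mass of each oxide from the mix:
  K2O: 15.45·0.6814 = 10.53 pbw
  Li2O: 17.16·0.4090 = 7.018 pbw
  ZrO2: 11.12·0.6679 = 7.427 pbw
  CaO: 6.765·0.5550 + 70.22·0.4833 = 37.69 pbw
  SrO: 5.990·0.6996 = 4.191 pbw
  SiO2: 11.12·0.3311 + 70.22·0.5137 = 39.75 pbw
LOI: 5.990·0.3004 + 15.45·0.3186 + 6.765·0.4450 + 17.16·0.5910 + 11.12·0.001000 + 70.22·0.003000 = 20.10 pbw
Resulting glass, batch − LOI: 126.7 − 20.10 = 106.6 pbw (consistent with Σ oxide mass)
percent share: oxide ÷ glass, ×100

Glass mass = 106.6 pbw (batch 126.7 − LOI 20.10).
Composition: K2O 9.875%, Li2O 6.583%, ZrO2 6.967%, CaO 35.36%, SrO 3.931%, SiO2 37.29%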